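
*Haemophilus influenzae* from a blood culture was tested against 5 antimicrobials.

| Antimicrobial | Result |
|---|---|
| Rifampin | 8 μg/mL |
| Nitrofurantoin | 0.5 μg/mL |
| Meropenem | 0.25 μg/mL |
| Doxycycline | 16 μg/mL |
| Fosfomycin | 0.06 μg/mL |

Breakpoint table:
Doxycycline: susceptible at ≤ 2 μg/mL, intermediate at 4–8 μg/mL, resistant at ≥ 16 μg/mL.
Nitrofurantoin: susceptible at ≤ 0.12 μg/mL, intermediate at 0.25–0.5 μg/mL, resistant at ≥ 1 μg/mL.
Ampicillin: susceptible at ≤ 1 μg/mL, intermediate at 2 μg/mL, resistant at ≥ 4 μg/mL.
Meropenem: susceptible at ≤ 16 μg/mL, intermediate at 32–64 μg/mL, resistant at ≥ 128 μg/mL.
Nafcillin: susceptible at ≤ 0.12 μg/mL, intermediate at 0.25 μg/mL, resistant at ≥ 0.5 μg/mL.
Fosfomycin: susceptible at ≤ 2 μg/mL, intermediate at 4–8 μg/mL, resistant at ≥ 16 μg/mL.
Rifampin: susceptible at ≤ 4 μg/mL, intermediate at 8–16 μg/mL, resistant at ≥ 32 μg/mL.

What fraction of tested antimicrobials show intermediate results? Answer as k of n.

2 of 5

Rifampin 8 μg/mL: in 8–16 μg/mL — Intermediate
Nitrofurantoin 0.5 μg/mL: in 0.25–0.5 μg/mL — Intermediate
Meropenem 0.25 μg/mL: ≤ 16 μg/mL — Susceptible
Doxycycline 16 μg/mL: ≥ 16 μg/mL → resistant
Fosfomycin (0.06 μg/mL) ≤ 2 μg/mL → S
Intermediate: 2/5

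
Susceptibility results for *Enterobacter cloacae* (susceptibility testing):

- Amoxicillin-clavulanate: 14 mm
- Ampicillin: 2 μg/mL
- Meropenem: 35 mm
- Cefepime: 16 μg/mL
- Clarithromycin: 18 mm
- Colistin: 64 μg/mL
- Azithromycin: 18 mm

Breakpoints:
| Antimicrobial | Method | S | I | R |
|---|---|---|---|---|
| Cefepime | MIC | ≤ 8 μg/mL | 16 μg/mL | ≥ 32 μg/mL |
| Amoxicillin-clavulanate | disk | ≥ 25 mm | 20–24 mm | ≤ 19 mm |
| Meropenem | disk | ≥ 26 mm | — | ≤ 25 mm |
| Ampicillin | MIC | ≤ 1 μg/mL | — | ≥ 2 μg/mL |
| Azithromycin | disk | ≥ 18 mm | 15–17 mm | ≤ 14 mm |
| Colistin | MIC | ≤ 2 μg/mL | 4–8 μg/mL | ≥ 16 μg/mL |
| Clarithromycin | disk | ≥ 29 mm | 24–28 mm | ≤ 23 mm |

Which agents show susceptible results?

meropenem, azithromycin

Amoxicillin-clavulanate 14 mm: ≤ 19 mm ⇒ Resistant
Ampicillin 2 μg/mL: ≥ 2 μg/mL ⇒ resistant
Meropenem (35 mm) ≥ 26 mm ⇒ Susceptible
Cefepime (16 μg/mL) = 16 μg/mL — I
Clarithromycin (18 mm) ≤ 23 mm → R
Colistin (64 μg/mL) ≥ 16 μg/mL → R
Azithromycin 18 mm: ≥ 18 mm — susceptible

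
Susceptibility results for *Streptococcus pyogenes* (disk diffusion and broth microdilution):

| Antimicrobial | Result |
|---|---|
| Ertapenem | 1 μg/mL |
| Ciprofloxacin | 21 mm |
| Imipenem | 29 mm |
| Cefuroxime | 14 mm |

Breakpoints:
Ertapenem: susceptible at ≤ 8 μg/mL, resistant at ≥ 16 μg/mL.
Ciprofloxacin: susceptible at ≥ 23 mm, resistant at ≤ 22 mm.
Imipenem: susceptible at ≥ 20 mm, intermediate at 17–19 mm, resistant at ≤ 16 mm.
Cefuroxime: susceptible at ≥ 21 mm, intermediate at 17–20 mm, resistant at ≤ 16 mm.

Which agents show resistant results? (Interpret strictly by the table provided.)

ciprofloxacin, cefuroxime

Ertapenem 1 μg/mL: ≤ 8 μg/mL → Susceptible
Ciprofloxacin 21 mm: ≤ 22 mm ⇒ Resistant
Imipenem (29 mm) ≥ 20 mm → Susceptible
Cefuroxime 14 mm: ≤ 16 mm — Resistant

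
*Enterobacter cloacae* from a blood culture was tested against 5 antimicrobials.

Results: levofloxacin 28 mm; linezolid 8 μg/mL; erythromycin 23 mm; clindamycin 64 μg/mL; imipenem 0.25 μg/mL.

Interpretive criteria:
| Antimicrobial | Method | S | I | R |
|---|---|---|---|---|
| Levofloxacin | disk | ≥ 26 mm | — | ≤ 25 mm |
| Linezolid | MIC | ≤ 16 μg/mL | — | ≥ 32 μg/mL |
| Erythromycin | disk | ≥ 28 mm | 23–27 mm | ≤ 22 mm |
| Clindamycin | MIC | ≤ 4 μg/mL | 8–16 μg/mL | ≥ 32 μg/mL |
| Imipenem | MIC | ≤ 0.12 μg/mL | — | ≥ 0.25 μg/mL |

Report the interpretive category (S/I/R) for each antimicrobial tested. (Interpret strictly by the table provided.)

S, S, I, R, R

Levofloxacin: 28 mm is ≥ 26 mm → susceptible
Linezolid 8 μg/mL: ≤ 16 μg/mL — S
Erythromycin (23 mm) in 23–27 mm → intermediate
Clindamycin: 64 μg/mL is ≥ 32 μg/mL — resistant
Imipenem: 0.25 μg/mL is ≥ 0.25 μg/mL — R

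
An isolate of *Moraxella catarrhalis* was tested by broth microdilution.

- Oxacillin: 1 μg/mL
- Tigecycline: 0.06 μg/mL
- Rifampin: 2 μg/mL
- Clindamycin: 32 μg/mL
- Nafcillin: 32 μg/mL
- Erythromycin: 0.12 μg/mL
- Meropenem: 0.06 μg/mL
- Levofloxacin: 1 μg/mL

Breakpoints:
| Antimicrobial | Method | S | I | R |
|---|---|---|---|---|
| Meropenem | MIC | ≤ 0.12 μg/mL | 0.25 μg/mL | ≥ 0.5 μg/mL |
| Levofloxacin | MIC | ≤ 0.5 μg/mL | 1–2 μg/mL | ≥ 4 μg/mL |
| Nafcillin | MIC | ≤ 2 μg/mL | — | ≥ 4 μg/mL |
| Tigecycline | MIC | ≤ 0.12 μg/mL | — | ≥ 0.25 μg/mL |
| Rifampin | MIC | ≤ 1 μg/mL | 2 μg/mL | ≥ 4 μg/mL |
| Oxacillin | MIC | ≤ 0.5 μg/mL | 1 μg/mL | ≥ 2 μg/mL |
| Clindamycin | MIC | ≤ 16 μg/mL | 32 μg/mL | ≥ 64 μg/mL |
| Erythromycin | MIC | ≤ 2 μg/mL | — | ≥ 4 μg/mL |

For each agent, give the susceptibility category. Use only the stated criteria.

I, S, I, I, R, S, S, I

Oxacillin: 1 μg/mL is = 1 μg/mL — I
Tigecycline (0.06 μg/mL) ≤ 0.12 μg/mL — S
Rifampin (2 μg/mL) = 2 μg/mL → I
Clindamycin: 32 μg/mL is = 32 μg/mL — intermediate
Nafcillin: 32 μg/mL is ≥ 4 μg/mL ⇒ Resistant
Erythromycin 0.12 μg/mL: ≤ 2 μg/mL ⇒ S
Meropenem 0.06 μg/mL: ≤ 0.12 μg/mL ⇒ susceptible
Levofloxacin 1 μg/mL: in 1–2 μg/mL ⇒ Intermediate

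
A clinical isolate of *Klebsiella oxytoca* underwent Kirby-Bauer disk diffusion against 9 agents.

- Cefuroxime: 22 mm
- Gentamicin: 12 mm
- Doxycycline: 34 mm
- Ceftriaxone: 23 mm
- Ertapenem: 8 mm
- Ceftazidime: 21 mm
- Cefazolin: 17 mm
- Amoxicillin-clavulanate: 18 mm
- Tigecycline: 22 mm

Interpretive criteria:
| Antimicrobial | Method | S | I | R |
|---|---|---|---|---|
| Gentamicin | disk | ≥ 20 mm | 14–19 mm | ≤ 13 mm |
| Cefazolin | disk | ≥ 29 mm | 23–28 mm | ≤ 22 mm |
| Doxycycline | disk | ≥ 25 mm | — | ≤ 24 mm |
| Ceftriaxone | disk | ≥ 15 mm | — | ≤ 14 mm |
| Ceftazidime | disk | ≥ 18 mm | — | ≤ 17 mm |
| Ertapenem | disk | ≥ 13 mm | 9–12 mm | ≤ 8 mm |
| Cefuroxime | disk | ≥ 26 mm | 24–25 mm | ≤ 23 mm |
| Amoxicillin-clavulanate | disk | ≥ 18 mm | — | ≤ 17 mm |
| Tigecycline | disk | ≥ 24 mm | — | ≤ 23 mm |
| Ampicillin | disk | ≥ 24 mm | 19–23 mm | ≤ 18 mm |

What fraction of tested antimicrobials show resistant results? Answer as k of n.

Cefuroxime 22 mm: ≤ 23 mm — resistant
Gentamicin 12 mm: ≤ 13 mm → Resistant
Doxycycline 34 mm: ≥ 25 mm — S
Ceftriaxone 23 mm: ≥ 15 mm ⇒ S
Ertapenem 8 mm: ≤ 8 mm → R
Ceftazidime (21 mm) ≥ 18 mm ⇒ Susceptible
Cefazolin (17 mm) ≤ 22 mm → Resistant
Amoxicillin-clavulanate: 18 mm is ≥ 18 mm → Susceptible
Tigecycline: 22 mm is ≤ 23 mm ⇒ R
Resistant: 5/9

5 of 9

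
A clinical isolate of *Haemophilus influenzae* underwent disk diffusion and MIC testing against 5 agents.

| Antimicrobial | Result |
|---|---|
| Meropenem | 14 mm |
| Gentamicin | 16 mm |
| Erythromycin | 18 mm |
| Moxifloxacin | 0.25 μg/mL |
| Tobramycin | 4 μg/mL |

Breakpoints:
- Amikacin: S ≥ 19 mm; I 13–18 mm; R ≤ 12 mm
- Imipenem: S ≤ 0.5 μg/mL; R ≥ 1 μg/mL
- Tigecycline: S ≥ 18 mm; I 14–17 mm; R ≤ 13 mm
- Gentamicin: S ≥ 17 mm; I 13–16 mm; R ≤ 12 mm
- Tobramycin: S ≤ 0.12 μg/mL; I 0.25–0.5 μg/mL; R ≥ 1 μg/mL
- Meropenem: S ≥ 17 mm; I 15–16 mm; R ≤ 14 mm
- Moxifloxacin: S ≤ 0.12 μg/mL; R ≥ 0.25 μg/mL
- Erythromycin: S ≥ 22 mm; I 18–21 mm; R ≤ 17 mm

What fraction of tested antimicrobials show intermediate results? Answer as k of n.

Meropenem 14 mm: ≤ 14 mm → R
Gentamicin: 16 mm is in 13–16 mm — Intermediate
Erythromycin: 18 mm is in 18–21 mm → intermediate
Moxifloxacin (0.25 μg/mL) ≥ 0.25 μg/mL ⇒ resistant
Tobramycin: 4 μg/mL is ≥ 1 μg/mL → R
Intermediate: 2/5

2 of 5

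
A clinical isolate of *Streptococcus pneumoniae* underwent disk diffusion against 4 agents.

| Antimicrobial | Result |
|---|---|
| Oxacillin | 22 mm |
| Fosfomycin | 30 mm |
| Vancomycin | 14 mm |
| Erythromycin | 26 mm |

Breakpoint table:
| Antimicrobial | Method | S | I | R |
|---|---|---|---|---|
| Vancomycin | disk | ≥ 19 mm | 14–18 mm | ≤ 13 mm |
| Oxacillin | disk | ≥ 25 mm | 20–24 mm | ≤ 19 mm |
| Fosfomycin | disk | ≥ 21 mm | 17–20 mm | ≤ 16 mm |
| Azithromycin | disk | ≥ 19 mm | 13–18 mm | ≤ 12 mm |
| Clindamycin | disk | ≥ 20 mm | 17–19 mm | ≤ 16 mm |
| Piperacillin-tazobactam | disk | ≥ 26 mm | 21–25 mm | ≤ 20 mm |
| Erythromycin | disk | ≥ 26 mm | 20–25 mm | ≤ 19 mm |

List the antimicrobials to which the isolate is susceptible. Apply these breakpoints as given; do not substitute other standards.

Oxacillin (22 mm) in 20–24 mm — I
Fosfomycin 30 mm: ≥ 21 mm ⇒ S
Vancomycin: 14 mm is in 14–18 mm → Intermediate
Erythromycin: 26 mm is ≥ 26 mm ⇒ susceptible

fosfomycin, erythromycin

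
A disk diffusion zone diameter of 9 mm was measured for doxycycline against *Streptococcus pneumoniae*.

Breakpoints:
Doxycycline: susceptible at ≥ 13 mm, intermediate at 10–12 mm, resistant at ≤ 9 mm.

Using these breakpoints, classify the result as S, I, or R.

Doxycycline (9 mm) ≤ 9 mm ⇒ R

Resistant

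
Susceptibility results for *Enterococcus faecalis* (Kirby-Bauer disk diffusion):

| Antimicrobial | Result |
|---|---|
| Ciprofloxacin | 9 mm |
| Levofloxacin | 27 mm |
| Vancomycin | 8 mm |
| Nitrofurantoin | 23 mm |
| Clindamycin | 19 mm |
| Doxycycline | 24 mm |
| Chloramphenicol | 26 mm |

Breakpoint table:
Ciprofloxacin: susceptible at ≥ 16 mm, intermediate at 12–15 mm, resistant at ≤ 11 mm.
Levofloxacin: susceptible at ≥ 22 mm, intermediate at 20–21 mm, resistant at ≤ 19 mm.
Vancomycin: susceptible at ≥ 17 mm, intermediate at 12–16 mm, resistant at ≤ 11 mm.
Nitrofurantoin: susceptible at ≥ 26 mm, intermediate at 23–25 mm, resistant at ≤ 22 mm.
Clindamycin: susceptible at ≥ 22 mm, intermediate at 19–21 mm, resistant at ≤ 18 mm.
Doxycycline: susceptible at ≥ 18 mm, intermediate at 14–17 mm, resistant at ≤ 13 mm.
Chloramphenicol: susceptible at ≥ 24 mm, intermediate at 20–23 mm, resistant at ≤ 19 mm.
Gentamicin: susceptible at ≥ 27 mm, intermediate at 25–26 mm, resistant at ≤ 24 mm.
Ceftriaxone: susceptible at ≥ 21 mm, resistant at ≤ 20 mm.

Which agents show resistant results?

ciprofloxacin, vancomycin

Ciprofloxacin 9 mm: ≤ 11 mm — Resistant
Levofloxacin (27 mm) ≥ 22 mm — Susceptible
Vancomycin (8 mm) ≤ 11 mm ⇒ resistant
Nitrofurantoin (23 mm) in 23–25 mm → I
Clindamycin 19 mm: in 19–21 mm ⇒ I
Doxycycline 24 mm: ≥ 18 mm ⇒ S
Chloramphenicol (26 mm) ≥ 24 mm — Susceptible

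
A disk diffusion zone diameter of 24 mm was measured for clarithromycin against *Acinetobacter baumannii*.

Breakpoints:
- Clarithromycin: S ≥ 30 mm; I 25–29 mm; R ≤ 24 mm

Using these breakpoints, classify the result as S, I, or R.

Resistant

Clarithromycin 24 mm: ≤ 24 mm — Resistant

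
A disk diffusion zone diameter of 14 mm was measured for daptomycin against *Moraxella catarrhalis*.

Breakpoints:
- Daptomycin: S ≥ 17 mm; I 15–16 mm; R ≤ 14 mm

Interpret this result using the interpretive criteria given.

R

Daptomycin: 14 mm is ≤ 14 mm → Resistant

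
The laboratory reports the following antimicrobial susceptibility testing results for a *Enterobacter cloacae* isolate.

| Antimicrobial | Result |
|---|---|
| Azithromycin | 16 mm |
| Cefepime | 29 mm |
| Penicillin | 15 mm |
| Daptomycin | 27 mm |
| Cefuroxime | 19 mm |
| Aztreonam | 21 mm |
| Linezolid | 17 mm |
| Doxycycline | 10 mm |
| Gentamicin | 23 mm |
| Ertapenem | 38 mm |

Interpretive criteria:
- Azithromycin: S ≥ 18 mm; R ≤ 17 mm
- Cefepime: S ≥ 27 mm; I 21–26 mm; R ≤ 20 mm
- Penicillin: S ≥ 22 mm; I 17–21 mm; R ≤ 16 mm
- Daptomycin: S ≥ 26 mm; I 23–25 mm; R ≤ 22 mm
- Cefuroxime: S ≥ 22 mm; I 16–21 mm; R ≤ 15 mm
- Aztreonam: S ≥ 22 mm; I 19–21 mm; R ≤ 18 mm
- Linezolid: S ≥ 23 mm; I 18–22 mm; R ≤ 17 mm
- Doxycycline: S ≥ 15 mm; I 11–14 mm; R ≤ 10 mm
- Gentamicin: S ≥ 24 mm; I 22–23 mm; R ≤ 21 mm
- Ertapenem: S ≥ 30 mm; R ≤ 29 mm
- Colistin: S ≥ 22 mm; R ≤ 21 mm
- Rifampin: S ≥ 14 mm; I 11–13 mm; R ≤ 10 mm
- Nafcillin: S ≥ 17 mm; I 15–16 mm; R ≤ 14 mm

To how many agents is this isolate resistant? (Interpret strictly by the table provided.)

Azithromycin 16 mm: ≤ 17 mm → R
Cefepime: 29 mm is ≥ 27 mm → S
Penicillin: 15 mm is ≤ 16 mm — Resistant
Daptomycin 27 mm: ≥ 26 mm — Susceptible
Cefuroxime: 19 mm is in 16–21 mm → intermediate
Aztreonam (21 mm) in 19–21 mm → intermediate
Linezolid: 17 mm is ≤ 17 mm — resistant
Doxycycline 10 mm: ≤ 10 mm ⇒ resistant
Gentamicin: 23 mm is in 22–23 mm ⇒ I
Ertapenem (38 mm) ≥ 30 mm — Susceptible
Resistant: 4

4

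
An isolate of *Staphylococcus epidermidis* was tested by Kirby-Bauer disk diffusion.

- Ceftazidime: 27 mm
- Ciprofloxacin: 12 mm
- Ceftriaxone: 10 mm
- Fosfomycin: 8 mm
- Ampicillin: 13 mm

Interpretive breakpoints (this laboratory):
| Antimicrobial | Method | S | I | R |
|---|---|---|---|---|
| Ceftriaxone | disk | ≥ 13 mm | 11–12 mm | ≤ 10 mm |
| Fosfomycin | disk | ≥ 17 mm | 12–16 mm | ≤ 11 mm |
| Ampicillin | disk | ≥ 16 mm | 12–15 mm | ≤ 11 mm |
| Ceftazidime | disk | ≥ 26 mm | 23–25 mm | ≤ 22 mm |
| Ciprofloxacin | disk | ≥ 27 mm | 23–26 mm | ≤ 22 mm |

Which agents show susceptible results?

ceftazidime

Ceftazidime: 27 mm is ≥ 26 mm → Susceptible
Ciprofloxacin: 12 mm is ≤ 22 mm ⇒ resistant
Ceftriaxone: 10 mm is ≤ 10 mm → R
Fosfomycin (8 mm) ≤ 11 mm — R
Ampicillin (13 mm) in 12–15 mm ⇒ Intermediate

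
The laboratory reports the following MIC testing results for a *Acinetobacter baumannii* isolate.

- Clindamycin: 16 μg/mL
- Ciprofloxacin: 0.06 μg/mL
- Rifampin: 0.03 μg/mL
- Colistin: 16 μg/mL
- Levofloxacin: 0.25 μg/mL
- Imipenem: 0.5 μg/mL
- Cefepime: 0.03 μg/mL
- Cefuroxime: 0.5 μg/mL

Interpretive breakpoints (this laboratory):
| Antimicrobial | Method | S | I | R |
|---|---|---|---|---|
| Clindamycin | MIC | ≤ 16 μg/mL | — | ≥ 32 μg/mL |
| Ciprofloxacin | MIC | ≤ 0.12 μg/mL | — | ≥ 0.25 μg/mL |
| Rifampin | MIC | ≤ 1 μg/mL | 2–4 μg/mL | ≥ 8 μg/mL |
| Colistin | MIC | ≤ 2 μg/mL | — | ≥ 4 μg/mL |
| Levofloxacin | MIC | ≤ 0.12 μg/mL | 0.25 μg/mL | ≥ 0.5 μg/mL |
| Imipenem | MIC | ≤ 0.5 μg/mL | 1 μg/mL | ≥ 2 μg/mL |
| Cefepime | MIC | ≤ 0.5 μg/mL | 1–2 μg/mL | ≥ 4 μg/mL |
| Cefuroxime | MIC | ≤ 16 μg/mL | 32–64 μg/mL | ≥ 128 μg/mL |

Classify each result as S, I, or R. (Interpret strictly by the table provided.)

S, S, S, R, I, S, S, S

Clindamycin 16 μg/mL: ≤ 16 μg/mL — S
Ciprofloxacin (0.06 μg/mL) ≤ 0.12 μg/mL ⇒ susceptible
Rifampin 0.03 μg/mL: ≤ 1 μg/mL → susceptible
Colistin 16 μg/mL: ≥ 4 μg/mL — R
Levofloxacin (0.25 μg/mL) = 0.25 μg/mL — intermediate
Imipenem (0.5 μg/mL) ≤ 0.5 μg/mL ⇒ S
Cefepime: 0.03 μg/mL is ≤ 0.5 μg/mL → susceptible
Cefuroxime: 0.5 μg/mL is ≤ 16 μg/mL → susceptible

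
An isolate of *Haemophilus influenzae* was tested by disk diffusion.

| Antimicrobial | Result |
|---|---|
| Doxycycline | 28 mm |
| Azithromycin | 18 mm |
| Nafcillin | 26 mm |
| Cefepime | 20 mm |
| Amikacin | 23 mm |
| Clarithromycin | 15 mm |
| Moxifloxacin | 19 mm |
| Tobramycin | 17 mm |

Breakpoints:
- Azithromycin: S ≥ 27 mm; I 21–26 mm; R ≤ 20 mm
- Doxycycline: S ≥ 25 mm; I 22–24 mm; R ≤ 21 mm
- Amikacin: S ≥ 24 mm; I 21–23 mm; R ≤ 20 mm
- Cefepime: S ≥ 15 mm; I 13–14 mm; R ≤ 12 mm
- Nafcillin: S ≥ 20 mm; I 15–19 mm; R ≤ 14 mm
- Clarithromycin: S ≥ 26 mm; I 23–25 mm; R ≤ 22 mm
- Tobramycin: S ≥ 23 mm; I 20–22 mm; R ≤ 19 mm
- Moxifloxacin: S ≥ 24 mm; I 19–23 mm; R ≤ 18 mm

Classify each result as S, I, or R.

S, R, S, S, I, R, I, R

Doxycycline (28 mm) ≥ 25 mm → Susceptible
Azithromycin 18 mm: ≤ 20 mm ⇒ R
Nafcillin: 26 mm is ≥ 20 mm — susceptible
Cefepime: 20 mm is ≥ 15 mm → susceptible
Amikacin: 23 mm is in 21–23 mm → intermediate
Clarithromycin 15 mm: ≤ 22 mm → R
Moxifloxacin 19 mm: in 19–23 mm — Intermediate
Tobramycin (17 mm) ≤ 19 mm — resistant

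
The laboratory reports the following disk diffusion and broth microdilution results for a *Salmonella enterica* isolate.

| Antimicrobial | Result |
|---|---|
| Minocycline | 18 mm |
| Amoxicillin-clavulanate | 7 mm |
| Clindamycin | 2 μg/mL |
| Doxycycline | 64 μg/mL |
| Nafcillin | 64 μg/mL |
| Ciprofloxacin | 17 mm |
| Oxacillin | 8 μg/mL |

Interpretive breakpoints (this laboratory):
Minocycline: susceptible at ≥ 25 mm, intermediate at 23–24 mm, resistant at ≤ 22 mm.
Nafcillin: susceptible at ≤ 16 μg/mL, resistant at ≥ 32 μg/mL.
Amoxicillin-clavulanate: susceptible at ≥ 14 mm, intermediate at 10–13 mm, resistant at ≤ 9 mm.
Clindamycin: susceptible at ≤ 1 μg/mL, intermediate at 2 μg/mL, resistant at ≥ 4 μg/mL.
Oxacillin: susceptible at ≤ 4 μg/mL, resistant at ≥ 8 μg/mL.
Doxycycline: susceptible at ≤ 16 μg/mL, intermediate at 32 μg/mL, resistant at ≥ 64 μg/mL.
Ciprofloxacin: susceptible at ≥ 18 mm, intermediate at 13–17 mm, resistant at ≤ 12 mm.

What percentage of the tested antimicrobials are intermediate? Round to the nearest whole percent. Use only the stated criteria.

Minocycline (18 mm) ≤ 22 mm → resistant
Amoxicillin-clavulanate 7 mm: ≤ 9 mm → Resistant
Clindamycin 2 μg/mL: = 2 μg/mL ⇒ Intermediate
Doxycycline (64 μg/mL) ≥ 64 μg/mL ⇒ R
Nafcillin: 64 μg/mL is ≥ 32 μg/mL → R
Ciprofloxacin 17 mm: in 13–17 mm → Intermediate
Oxacillin: 8 μg/mL is ≥ 8 μg/mL → R
Intermediate: 2/7

29%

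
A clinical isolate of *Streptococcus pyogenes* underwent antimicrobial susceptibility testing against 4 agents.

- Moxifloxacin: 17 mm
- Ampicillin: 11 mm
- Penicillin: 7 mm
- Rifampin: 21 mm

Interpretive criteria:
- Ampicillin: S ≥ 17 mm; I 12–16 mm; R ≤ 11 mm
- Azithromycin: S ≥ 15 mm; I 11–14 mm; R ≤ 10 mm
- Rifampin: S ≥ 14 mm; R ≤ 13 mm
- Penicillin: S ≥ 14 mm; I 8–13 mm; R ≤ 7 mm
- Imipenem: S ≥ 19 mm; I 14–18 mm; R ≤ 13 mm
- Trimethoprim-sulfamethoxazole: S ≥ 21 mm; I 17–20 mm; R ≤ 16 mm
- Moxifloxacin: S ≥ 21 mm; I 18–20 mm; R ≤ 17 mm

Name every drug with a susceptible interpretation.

rifampin

Moxifloxacin 17 mm: ≤ 17 mm — R
Ampicillin (11 mm) ≤ 11 mm ⇒ R
Penicillin: 7 mm is ≤ 7 mm ⇒ resistant
Rifampin 21 mm: ≥ 14 mm ⇒ Susceptible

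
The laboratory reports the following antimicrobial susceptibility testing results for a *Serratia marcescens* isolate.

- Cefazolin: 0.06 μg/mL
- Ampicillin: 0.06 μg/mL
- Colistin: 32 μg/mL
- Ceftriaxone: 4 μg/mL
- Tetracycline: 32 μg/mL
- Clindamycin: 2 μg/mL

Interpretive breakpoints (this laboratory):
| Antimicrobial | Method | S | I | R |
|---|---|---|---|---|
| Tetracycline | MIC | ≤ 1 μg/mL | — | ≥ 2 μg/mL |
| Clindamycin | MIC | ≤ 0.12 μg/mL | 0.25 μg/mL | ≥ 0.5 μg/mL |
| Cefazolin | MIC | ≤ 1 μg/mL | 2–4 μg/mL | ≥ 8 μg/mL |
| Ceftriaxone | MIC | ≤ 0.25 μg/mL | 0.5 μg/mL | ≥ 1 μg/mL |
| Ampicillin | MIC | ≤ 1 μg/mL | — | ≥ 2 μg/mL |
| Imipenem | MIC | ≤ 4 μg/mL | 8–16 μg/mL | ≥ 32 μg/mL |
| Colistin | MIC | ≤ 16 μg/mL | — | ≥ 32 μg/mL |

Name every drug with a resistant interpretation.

Cefazolin 0.06 μg/mL: ≤ 1 μg/mL → S
Ampicillin 0.06 μg/mL: ≤ 1 μg/mL ⇒ susceptible
Colistin 32 μg/mL: ≥ 32 μg/mL → resistant
Ceftriaxone 4 μg/mL: ≥ 1 μg/mL → R
Tetracycline 32 μg/mL: ≥ 2 μg/mL ⇒ R
Clindamycin 2 μg/mL: ≥ 0.5 μg/mL — R

colistin, ceftriaxone, tetracycline, clindamycin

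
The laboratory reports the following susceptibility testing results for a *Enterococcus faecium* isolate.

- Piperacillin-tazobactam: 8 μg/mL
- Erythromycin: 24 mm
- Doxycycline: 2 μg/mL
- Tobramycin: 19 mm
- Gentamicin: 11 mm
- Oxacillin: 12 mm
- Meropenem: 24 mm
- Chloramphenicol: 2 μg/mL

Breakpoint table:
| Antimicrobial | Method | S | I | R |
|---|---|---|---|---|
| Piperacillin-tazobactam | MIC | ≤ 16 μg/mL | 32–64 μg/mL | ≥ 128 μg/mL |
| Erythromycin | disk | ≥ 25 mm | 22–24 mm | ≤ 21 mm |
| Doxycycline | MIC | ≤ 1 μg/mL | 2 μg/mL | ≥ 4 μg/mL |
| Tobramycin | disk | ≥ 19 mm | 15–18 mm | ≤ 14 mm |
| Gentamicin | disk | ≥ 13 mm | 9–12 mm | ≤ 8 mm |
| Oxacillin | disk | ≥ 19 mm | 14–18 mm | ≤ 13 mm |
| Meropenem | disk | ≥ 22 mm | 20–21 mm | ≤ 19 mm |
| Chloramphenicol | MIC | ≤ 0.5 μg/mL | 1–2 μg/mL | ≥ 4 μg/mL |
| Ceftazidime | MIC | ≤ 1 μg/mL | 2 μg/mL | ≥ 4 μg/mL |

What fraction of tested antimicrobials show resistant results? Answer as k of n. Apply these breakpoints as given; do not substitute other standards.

1 of 8

Piperacillin-tazobactam (8 μg/mL) ≤ 16 μg/mL ⇒ S
Erythromycin (24 mm) in 22–24 mm ⇒ intermediate
Doxycycline (2 μg/mL) = 2 μg/mL → Intermediate
Tobramycin: 19 mm is ≥ 19 mm → susceptible
Gentamicin 11 mm: in 9–12 mm → Intermediate
Oxacillin 12 mm: ≤ 13 mm ⇒ R
Meropenem 24 mm: ≥ 22 mm ⇒ Susceptible
Chloramphenicol: 2 μg/mL is in 1–2 μg/mL — Intermediate
Resistant: 1/8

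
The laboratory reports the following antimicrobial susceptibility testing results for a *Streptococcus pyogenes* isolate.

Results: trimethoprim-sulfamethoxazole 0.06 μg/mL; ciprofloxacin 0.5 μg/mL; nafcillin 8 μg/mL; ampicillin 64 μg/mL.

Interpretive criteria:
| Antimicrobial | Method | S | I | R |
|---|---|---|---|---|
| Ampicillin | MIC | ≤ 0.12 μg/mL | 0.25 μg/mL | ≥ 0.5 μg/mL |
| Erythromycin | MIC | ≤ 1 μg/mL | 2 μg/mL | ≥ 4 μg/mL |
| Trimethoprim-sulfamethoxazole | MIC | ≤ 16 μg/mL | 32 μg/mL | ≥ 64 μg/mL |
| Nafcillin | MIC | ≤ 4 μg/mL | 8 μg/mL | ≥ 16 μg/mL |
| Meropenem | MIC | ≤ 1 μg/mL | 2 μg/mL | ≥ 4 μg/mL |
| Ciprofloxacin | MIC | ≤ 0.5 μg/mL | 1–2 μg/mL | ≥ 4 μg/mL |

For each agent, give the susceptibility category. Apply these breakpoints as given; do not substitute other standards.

Trimethoprim-sulfamethoxazole 0.06 μg/mL: ≤ 16 μg/mL → S
Ciprofloxacin 0.5 μg/mL: ≤ 0.5 μg/mL → susceptible
Nafcillin: 8 μg/mL is = 8 μg/mL → I
Ampicillin 64 μg/mL: ≥ 0.5 μg/mL → R

S, S, I, R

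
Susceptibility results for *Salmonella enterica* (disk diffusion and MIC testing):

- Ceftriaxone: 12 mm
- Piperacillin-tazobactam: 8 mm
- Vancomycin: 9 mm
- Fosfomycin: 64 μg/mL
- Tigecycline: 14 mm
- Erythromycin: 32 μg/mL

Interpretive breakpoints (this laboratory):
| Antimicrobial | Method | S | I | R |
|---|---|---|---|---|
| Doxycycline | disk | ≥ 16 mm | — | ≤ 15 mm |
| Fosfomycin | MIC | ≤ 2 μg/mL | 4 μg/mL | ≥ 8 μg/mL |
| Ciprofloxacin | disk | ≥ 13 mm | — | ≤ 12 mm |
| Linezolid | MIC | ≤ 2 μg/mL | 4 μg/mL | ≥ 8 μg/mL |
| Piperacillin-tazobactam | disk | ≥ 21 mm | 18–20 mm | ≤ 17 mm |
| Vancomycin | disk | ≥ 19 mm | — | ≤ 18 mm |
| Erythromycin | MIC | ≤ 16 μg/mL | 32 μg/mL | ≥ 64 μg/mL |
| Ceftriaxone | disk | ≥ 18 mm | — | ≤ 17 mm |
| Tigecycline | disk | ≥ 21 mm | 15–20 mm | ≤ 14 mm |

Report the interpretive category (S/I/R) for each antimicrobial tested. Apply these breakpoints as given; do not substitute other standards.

R, R, R, R, R, I

Ceftriaxone 12 mm: ≤ 17 mm ⇒ R
Piperacillin-tazobactam 8 mm: ≤ 17 mm — Resistant
Vancomycin: 9 mm is ≤ 18 mm — resistant
Fosfomycin 64 μg/mL: ≥ 8 μg/mL ⇒ Resistant
Tigecycline (14 mm) ≤ 14 mm → R
Erythromycin 32 μg/mL: = 32 μg/mL ⇒ I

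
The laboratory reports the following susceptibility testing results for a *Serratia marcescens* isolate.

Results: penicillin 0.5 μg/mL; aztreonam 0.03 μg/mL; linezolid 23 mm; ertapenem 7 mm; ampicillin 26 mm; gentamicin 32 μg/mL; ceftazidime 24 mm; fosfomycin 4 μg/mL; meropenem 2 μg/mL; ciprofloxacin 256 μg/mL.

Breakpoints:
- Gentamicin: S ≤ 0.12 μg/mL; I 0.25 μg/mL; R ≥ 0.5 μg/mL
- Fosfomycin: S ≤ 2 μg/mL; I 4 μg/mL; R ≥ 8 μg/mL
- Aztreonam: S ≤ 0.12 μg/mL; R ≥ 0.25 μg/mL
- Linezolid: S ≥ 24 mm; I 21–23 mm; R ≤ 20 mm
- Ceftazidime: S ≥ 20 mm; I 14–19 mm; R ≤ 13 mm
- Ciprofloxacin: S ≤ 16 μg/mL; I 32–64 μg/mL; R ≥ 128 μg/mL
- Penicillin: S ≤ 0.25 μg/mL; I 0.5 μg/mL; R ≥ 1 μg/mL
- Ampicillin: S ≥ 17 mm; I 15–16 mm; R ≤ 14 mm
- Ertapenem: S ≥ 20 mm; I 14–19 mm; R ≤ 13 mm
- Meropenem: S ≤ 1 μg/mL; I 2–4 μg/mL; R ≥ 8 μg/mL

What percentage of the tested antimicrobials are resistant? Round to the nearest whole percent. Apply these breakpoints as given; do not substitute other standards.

Penicillin: 0.5 μg/mL is = 0.5 μg/mL → Intermediate
Aztreonam 0.03 μg/mL: ≤ 0.12 μg/mL — susceptible
Linezolid: 23 mm is in 21–23 mm — Intermediate
Ertapenem 7 mm: ≤ 13 mm ⇒ R
Ampicillin 26 mm: ≥ 17 mm — Susceptible
Gentamicin: 32 μg/mL is ≥ 0.5 μg/mL ⇒ R
Ceftazidime 24 mm: ≥ 20 mm — Susceptible
Fosfomycin: 4 μg/mL is = 4 μg/mL ⇒ Intermediate
Meropenem (2 μg/mL) in 2–4 μg/mL — I
Ciprofloxacin 256 μg/mL: ≥ 128 μg/mL ⇒ R
Resistant: 3/10

30%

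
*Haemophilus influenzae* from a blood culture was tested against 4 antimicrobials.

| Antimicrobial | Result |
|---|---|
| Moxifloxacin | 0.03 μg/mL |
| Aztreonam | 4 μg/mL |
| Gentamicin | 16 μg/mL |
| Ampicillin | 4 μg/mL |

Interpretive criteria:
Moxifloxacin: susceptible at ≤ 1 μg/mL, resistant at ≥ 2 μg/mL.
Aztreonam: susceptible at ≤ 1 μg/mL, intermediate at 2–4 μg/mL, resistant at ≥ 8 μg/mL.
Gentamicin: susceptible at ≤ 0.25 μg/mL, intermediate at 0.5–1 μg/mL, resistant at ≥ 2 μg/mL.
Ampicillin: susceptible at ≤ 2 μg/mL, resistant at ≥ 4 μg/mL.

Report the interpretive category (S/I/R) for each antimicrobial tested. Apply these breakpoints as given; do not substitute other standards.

Moxifloxacin 0.03 μg/mL: ≤ 1 μg/mL → Susceptible
Aztreonam (4 μg/mL) in 2–4 μg/mL → I
Gentamicin: 16 μg/mL is ≥ 2 μg/mL ⇒ resistant
Ampicillin 4 μg/mL: ≥ 4 μg/mL — resistant

S, I, R, R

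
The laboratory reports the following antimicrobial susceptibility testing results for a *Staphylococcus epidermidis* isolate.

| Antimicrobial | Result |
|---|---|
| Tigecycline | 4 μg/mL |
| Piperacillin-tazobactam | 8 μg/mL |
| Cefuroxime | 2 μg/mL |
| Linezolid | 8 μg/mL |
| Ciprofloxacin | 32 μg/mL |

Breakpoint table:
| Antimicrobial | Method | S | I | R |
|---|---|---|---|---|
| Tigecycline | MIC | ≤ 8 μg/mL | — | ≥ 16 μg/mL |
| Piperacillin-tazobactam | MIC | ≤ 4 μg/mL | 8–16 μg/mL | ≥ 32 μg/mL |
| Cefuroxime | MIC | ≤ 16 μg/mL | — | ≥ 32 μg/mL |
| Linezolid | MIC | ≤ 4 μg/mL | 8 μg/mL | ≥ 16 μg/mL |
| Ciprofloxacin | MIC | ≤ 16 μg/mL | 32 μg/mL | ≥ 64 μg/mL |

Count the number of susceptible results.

Tigecycline (4 μg/mL) ≤ 8 μg/mL → Susceptible
Piperacillin-tazobactam (8 μg/mL) in 8–16 μg/mL → intermediate
Cefuroxime (2 μg/mL) ≤ 16 μg/mL ⇒ S
Linezolid: 8 μg/mL is = 8 μg/mL — intermediate
Ciprofloxacin: 32 μg/mL is = 32 μg/mL ⇒ I
Susceptible: 2

2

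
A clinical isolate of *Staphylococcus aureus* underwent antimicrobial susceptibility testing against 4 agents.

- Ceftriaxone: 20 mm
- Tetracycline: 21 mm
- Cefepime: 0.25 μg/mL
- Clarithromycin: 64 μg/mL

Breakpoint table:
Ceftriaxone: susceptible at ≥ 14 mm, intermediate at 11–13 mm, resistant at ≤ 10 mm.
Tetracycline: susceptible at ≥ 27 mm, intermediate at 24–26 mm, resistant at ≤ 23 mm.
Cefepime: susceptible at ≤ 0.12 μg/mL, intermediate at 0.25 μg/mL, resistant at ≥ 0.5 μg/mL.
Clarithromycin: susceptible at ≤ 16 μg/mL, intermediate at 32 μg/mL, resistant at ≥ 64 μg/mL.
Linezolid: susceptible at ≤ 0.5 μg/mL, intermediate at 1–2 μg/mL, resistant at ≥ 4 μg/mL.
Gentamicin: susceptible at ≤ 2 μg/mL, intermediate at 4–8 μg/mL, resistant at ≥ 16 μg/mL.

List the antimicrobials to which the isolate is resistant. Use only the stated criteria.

Ceftriaxone (20 mm) ≥ 14 mm ⇒ S
Tetracycline: 21 mm is ≤ 23 mm — R
Cefepime (0.25 μg/mL) = 0.25 μg/mL → I
Clarithromycin (64 μg/mL) ≥ 64 μg/mL — R

tetracycline, clarithromycin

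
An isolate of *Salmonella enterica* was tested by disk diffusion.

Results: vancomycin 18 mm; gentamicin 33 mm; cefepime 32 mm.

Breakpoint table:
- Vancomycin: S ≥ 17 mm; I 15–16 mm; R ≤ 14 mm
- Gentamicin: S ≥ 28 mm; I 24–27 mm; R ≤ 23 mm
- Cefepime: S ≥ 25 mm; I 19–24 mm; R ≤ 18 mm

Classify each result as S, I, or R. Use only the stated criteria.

Vancomycin 18 mm: ≥ 17 mm → S
Gentamicin (33 mm) ≥ 28 mm → Susceptible
Cefepime 32 mm: ≥ 25 mm → S

S, S, S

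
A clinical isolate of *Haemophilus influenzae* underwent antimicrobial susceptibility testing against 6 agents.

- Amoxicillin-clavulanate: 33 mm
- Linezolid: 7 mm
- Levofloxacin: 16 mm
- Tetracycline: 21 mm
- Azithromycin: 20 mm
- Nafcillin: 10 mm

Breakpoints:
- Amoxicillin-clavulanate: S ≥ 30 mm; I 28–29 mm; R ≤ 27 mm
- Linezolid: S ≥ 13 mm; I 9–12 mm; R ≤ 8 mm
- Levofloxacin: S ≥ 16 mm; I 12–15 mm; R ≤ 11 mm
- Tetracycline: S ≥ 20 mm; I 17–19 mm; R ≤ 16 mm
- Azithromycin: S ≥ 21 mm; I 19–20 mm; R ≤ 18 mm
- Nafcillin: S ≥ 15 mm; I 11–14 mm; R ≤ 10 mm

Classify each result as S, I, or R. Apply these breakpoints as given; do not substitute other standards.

Amoxicillin-clavulanate (33 mm) ≥ 30 mm ⇒ S
Linezolid: 7 mm is ≤ 8 mm → resistant
Levofloxacin: 16 mm is ≥ 16 mm ⇒ S
Tetracycline (21 mm) ≥ 20 mm — susceptible
Azithromycin 20 mm: in 19–20 mm → Intermediate
Nafcillin: 10 mm is ≤ 10 mm → resistant

S, R, S, S, I, R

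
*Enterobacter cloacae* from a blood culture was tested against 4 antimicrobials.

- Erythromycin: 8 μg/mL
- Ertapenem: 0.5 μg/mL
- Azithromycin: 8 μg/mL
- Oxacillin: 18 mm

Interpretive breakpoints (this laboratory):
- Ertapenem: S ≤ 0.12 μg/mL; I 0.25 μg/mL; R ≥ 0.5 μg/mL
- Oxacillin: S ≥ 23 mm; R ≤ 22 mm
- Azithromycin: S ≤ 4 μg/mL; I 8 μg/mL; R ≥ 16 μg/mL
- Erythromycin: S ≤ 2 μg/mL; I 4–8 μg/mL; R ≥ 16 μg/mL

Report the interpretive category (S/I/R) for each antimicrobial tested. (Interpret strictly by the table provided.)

I, R, I, R

Erythromycin 8 μg/mL: in 4–8 μg/mL ⇒ I
Ertapenem 0.5 μg/mL: ≥ 0.5 μg/mL ⇒ Resistant
Azithromycin: 8 μg/mL is = 8 μg/mL — Intermediate
Oxacillin (18 mm) ≤ 22 mm → Resistant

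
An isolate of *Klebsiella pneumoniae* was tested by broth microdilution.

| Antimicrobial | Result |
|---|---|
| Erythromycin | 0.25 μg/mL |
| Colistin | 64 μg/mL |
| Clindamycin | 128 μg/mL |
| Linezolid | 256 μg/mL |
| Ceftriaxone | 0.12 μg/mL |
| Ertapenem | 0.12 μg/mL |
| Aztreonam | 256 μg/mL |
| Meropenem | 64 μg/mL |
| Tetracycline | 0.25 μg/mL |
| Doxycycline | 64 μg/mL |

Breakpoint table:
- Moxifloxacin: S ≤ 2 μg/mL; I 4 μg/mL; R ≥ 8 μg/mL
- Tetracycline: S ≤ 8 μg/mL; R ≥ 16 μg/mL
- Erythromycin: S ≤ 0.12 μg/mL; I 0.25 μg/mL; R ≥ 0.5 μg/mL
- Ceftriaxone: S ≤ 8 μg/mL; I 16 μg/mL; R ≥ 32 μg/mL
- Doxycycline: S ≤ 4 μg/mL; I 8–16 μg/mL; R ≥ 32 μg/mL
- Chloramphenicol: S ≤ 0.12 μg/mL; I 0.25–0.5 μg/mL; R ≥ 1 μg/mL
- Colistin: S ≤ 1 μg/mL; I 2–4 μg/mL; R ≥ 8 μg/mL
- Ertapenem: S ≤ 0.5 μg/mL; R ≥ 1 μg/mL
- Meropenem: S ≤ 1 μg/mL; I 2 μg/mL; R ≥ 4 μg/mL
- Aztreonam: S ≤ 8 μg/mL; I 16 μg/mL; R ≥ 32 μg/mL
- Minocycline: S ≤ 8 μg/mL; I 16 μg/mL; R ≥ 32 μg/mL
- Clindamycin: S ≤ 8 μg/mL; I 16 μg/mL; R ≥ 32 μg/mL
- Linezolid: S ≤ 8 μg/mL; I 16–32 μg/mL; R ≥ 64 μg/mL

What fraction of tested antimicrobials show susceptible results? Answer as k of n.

3 of 10

Erythromycin: 0.25 μg/mL is = 0.25 μg/mL — Intermediate
Colistin 64 μg/mL: ≥ 8 μg/mL — resistant
Clindamycin (128 μg/mL) ≥ 32 μg/mL → resistant
Linezolid 256 μg/mL: ≥ 64 μg/mL — R
Ceftriaxone 0.12 μg/mL: ≤ 8 μg/mL — S
Ertapenem 0.12 μg/mL: ≤ 0.5 μg/mL → susceptible
Aztreonam (256 μg/mL) ≥ 32 μg/mL — resistant
Meropenem: 64 μg/mL is ≥ 4 μg/mL — resistant
Tetracycline (0.25 μg/mL) ≤ 8 μg/mL — susceptible
Doxycycline 64 μg/mL: ≥ 32 μg/mL ⇒ Resistant
Susceptible: 3/10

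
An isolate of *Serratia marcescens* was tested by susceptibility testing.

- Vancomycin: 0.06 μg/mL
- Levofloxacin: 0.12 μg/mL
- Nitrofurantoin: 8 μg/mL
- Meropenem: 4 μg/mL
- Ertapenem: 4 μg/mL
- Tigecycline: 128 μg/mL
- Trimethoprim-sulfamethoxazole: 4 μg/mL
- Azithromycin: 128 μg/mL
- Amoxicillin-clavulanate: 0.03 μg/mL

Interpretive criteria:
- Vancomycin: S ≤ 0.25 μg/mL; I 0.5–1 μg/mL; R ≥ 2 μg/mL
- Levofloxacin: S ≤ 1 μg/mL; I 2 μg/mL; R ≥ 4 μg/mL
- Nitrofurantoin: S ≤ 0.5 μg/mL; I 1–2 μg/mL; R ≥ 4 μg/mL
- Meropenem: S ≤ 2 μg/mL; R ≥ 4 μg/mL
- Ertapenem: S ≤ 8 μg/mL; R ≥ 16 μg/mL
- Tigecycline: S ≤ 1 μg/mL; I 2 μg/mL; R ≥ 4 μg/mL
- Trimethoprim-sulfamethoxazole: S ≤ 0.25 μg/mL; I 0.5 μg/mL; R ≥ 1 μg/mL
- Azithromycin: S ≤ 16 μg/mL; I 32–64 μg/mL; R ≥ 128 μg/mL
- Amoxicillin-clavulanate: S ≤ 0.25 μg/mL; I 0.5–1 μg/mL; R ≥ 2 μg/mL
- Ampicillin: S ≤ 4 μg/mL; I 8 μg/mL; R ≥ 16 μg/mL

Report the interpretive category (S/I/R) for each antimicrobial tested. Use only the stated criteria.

S, S, R, R, S, R, R, R, S

Vancomycin 0.06 μg/mL: ≤ 0.25 μg/mL ⇒ susceptible
Levofloxacin (0.12 μg/mL) ≤ 1 μg/mL ⇒ S
Nitrofurantoin (8 μg/mL) ≥ 4 μg/mL — R
Meropenem: 4 μg/mL is ≥ 4 μg/mL → resistant
Ertapenem 4 μg/mL: ≤ 8 μg/mL → susceptible
Tigecycline: 128 μg/mL is ≥ 4 μg/mL — R
Trimethoprim-sulfamethoxazole (4 μg/mL) ≥ 1 μg/mL ⇒ Resistant
Azithromycin: 128 μg/mL is ≥ 128 μg/mL → resistant
Amoxicillin-clavulanate 0.03 μg/mL: ≤ 0.25 μg/mL ⇒ susceptible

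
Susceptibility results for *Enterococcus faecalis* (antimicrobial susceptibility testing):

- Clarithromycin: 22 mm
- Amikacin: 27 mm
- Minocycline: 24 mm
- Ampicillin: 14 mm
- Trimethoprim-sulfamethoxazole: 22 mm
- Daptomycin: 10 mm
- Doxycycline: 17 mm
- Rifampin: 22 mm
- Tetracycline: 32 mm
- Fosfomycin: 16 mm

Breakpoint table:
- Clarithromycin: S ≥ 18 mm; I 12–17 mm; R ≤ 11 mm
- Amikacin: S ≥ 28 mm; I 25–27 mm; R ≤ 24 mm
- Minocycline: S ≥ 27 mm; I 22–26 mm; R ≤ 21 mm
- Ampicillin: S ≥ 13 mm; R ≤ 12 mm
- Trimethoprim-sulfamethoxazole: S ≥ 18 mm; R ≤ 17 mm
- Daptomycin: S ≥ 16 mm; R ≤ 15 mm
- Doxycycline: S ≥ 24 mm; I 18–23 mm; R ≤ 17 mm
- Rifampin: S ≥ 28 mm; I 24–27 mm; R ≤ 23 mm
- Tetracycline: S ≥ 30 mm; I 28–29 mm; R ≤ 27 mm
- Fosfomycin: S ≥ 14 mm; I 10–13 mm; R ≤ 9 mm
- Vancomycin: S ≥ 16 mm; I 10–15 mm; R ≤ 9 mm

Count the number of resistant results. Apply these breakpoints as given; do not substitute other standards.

3

Clarithromycin: 22 mm is ≥ 18 mm ⇒ S
Amikacin: 27 mm is in 25–27 mm — intermediate
Minocycline: 24 mm is in 22–26 mm ⇒ intermediate
Ampicillin: 14 mm is ≥ 13 mm — susceptible
Trimethoprim-sulfamethoxazole (22 mm) ≥ 18 mm → Susceptible
Daptomycin (10 mm) ≤ 15 mm ⇒ Resistant
Doxycycline (17 mm) ≤ 17 mm — resistant
Rifampin 22 mm: ≤ 23 mm — R
Tetracycline (32 mm) ≥ 30 mm → Susceptible
Fosfomycin (16 mm) ≥ 14 mm → susceptible
Resistant: 3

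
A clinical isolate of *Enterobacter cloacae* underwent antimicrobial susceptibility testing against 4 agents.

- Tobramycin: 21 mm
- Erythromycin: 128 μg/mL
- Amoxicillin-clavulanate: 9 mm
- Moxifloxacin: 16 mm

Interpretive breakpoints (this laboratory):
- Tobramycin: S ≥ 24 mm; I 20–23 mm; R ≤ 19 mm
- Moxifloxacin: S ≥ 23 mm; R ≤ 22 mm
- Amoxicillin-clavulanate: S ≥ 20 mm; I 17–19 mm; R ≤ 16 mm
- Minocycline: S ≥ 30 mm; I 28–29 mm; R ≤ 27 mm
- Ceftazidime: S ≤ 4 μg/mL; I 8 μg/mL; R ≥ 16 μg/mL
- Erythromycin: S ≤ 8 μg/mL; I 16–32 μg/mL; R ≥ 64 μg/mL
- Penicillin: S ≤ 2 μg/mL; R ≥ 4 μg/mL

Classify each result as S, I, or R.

Tobramycin 21 mm: in 20–23 mm ⇒ intermediate
Erythromycin 128 μg/mL: ≥ 64 μg/mL — R
Amoxicillin-clavulanate (9 mm) ≤ 16 mm → R
Moxifloxacin 16 mm: ≤ 22 mm ⇒ R

I, R, R, R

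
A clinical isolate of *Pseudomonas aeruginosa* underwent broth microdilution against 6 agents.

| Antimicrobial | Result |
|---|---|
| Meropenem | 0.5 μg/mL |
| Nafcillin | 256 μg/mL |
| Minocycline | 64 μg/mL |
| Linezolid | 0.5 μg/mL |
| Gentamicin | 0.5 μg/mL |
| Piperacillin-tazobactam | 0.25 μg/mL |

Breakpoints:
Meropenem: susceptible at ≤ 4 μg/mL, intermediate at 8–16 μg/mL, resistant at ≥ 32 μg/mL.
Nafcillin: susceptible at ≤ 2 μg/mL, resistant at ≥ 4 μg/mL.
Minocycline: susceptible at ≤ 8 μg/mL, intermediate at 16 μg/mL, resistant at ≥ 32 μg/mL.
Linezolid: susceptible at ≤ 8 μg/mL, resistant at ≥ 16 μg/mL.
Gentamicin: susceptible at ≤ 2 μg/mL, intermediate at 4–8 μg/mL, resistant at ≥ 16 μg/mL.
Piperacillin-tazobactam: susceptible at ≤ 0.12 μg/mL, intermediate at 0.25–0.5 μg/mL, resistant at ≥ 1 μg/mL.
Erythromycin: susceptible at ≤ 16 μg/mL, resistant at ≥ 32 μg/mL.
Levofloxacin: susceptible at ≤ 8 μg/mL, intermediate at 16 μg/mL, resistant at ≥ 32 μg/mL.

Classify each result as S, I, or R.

S, R, R, S, S, I

Meropenem 0.5 μg/mL: ≤ 4 μg/mL — susceptible
Nafcillin: 256 μg/mL is ≥ 4 μg/mL ⇒ resistant
Minocycline 64 μg/mL: ≥ 32 μg/mL ⇒ Resistant
Linezolid 0.5 μg/mL: ≤ 8 μg/mL ⇒ S
Gentamicin 0.5 μg/mL: ≤ 2 μg/mL → S
Piperacillin-tazobactam: 0.25 μg/mL is in 0.25–0.5 μg/mL — Intermediate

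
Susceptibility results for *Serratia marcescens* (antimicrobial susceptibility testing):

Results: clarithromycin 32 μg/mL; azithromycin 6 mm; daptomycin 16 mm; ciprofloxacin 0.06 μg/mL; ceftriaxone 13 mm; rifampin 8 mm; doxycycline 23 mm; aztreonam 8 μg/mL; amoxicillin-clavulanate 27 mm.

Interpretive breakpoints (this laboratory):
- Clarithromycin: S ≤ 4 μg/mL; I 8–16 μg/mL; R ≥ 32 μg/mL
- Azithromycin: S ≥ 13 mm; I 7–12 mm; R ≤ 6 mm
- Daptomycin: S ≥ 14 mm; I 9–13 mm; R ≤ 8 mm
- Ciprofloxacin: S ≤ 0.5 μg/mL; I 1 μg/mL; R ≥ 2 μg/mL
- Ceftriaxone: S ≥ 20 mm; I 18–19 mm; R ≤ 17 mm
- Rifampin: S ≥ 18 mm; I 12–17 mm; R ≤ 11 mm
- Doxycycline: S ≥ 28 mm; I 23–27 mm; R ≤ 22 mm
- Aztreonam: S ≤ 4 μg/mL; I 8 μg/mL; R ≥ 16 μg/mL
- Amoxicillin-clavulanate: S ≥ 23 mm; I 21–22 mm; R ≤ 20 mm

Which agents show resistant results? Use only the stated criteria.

clarithromycin, azithromycin, ceftriaxone, rifampin

Clarithromycin: 32 μg/mL is ≥ 32 μg/mL ⇒ R
Azithromycin 6 mm: ≤ 6 mm ⇒ R
Daptomycin (16 mm) ≥ 14 mm — Susceptible
Ciprofloxacin (0.06 μg/mL) ≤ 0.5 μg/mL → S
Ceftriaxone (13 mm) ≤ 17 mm → Resistant
Rifampin 8 mm: ≤ 11 mm → resistant
Doxycycline (23 mm) in 23–27 mm → intermediate
Aztreonam (8 μg/mL) = 8 μg/mL — intermediate
Amoxicillin-clavulanate 27 mm: ≥ 23 mm → S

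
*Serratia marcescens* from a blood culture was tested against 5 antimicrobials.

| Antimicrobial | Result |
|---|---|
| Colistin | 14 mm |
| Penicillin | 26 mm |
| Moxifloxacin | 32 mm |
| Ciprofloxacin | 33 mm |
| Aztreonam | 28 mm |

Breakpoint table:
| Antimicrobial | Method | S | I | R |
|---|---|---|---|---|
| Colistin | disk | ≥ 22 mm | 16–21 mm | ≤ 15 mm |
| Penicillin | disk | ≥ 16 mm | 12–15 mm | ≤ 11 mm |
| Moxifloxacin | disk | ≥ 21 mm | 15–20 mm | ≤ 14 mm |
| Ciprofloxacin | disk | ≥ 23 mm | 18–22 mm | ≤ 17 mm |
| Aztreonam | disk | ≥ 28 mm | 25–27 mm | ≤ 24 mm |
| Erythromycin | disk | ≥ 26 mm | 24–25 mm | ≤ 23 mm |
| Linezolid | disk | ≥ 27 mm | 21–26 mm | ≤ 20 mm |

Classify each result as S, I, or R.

Colistin: 14 mm is ≤ 15 mm → Resistant
Penicillin 26 mm: ≥ 16 mm — Susceptible
Moxifloxacin (32 mm) ≥ 21 mm — S
Ciprofloxacin: 33 mm is ≥ 23 mm → Susceptible
Aztreonam 28 mm: ≥ 28 mm → Susceptible

R, S, S, S, S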